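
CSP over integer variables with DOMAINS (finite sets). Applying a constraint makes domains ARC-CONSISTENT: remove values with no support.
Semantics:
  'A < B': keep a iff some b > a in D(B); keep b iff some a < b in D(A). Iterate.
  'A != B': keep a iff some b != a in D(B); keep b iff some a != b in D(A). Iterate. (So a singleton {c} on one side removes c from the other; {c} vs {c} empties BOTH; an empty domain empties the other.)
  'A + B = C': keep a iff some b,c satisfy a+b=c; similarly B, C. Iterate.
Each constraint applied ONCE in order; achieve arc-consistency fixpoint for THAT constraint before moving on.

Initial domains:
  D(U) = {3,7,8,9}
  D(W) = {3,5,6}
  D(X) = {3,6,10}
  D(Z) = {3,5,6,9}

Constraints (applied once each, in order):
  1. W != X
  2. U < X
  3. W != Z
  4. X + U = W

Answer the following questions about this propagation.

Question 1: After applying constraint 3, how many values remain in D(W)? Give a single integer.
Constraint 1 (W != X) on D(W)={3,5,6} D(X)={3,6,10}: no change
Constraint 2 (U < X) on D(U)={3,7,8,9} D(X)={3,6,10}: X {3,6,10}->{6,10}
Constraint 3 (W != Z) on D(W)={3,5,6} D(Z)={3,5,6,9}: no change
So after constraint 3: D(W)={3,5,6}, size = 3

Answer: 3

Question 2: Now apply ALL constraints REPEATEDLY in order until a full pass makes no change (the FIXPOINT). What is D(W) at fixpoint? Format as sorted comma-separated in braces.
Answer: {}

Derivation:
pass 0 (initial): D(W)={3,5,6}
pass 1: U {3,7,8,9}->{}; W {3,5,6}->{}; X {3,6,10}->{}
pass 2: Z {3,5,6,9}->{}
pass 3: no change
Fixpoint after 3 passes: D(W) = {}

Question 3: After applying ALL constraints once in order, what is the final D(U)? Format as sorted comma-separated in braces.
Constraint 1 (W != X) on D(W)={3,5,6} D(X)={3,6,10}: no change
Constraint 2 (U < X) on D(U)={3,7,8,9} D(X)={3,6,10}: X {3,6,10}->{6,10}
Constraint 3 (W != Z) on D(W)={3,5,6} D(Z)={3,5,6,9}: no change
Constraint 4 (X + U = W) on D(X)={6,10} D(U)={3,7,8,9} D(W)={3,5,6}: X {6,10}->{}; U {3,7,8,9}->{}; W {3,5,6}->{}
So after all 4 constraints: D(U) = {}

Answer: {}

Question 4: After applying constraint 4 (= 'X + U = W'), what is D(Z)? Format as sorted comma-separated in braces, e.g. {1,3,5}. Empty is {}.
Constraint 1 (W != X) on D(W)={3,5,6} D(X)={3,6,10}: no change
Constraint 2 (U < X) on D(U)={3,7,8,9} D(X)={3,6,10}: X {3,6,10}->{6,10}
Constraint 3 (W != Z) on D(W)={3,5,6} D(Z)={3,5,6,9}: no change
Constraint 4 (X + U = W) on D(X)={6,10} D(U)={3,7,8,9} D(W)={3,5,6}: X {6,10}->{}; U {3,7,8,9}->{}; W {3,5,6}->{}
So after constraint 4: D(Z) = {3,5,6,9}

Answer: {3,5,6,9}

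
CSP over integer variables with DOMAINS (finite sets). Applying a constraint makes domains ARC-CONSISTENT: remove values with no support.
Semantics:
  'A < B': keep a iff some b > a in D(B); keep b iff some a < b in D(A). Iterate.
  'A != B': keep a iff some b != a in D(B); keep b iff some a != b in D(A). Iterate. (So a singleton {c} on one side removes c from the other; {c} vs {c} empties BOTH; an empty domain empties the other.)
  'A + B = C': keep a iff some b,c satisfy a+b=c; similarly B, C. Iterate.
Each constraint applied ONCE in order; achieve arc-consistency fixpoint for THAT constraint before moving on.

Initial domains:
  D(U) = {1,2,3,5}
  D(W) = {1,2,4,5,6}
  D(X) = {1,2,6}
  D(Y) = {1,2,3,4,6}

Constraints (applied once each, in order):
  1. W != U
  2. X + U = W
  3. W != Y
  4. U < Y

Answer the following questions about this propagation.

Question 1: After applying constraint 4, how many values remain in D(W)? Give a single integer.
Constraint 1 (W != U) on D(W)={1,2,4,5,6} D(U)={1,2,3,5}: no change
Constraint 2 (X + U = W) on D(X)={1,2,6} D(U)={1,2,3,5} D(W)={1,2,4,5,6}: X {1,2,6}->{1,2}; W {1,2,4,5,6}->{2,4,5,6}
Constraint 3 (W != Y) on D(W)={2,4,5,6} D(Y)={1,2,3,4,6}: no change
Constraint 4 (U < Y) on D(U)={1,2,3,5} D(Y)={1,2,3,4,6}: Y {1,2,3,4,6}->{2,3,4,6}
So after constraint 4: D(W)={2,4,5,6}, size = 4

Answer: 4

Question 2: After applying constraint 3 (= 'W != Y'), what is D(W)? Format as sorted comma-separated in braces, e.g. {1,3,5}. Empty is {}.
Answer: {2,4,5,6}

Derivation:
Constraint 1 (W != U) on D(W)={1,2,4,5,6} D(U)={1,2,3,5}: no change
Constraint 2 (X + U = W) on D(X)={1,2,6} D(U)={1,2,3,5} D(W)={1,2,4,5,6}: X {1,2,6}->{1,2}; W {1,2,4,5,6}->{2,4,5,6}
Constraint 3 (W != Y) on D(W)={2,4,5,6} D(Y)={1,2,3,4,6}: no change
So after constraint 3: D(W) = {2,4,5,6}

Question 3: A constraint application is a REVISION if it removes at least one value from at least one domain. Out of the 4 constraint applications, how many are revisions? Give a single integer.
Constraint 1 (W != U) on D(W)={1,2,4,5,6} D(U)={1,2,3,5}: no change => not a revision
Constraint 2 (X + U = W) on D(X)={1,2,6} D(U)={1,2,3,5} D(W)={1,2,4,5,6}: X {1,2,6}->{1,2}; W {1,2,4,5,6}->{2,4,5,6} => REVISION
Constraint 3 (W != Y) on D(W)={2,4,5,6} D(Y)={1,2,3,4,6}: no change => not a revision
Constraint 4 (U < Y) on D(U)={1,2,3,5} D(Y)={1,2,3,4,6}: Y {1,2,3,4,6}->{2,3,4,6} => REVISION
Total revisions = 2

Answer: 2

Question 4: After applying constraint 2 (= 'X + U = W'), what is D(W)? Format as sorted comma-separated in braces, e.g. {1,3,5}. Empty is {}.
Constraint 1 (W != U) on D(W)={1,2,4,5,6} D(U)={1,2,3,5}: no change
Constraint 2 (X + U = W) on D(X)={1,2,6} D(U)={1,2,3,5} D(W)={1,2,4,5,6}: X {1,2,6}->{1,2}; W {1,2,4,5,6}->{2,4,5,6}
So after constraint 2: D(W) = {2,4,5,6}

Answer: {2,4,5,6}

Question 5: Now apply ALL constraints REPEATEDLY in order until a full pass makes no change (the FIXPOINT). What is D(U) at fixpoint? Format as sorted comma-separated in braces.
pass 0 (initial): D(U)={1,2,3,5}
pass 1: W {1,2,4,5,6}->{2,4,5,6}; X {1,2,6}->{1,2}; Y {1,2,3,4,6}->{2,3,4,6}
pass 2: no change
Fixpoint after 2 passes: D(U) = {1,2,3,5}

Answer: {1,2,3,5}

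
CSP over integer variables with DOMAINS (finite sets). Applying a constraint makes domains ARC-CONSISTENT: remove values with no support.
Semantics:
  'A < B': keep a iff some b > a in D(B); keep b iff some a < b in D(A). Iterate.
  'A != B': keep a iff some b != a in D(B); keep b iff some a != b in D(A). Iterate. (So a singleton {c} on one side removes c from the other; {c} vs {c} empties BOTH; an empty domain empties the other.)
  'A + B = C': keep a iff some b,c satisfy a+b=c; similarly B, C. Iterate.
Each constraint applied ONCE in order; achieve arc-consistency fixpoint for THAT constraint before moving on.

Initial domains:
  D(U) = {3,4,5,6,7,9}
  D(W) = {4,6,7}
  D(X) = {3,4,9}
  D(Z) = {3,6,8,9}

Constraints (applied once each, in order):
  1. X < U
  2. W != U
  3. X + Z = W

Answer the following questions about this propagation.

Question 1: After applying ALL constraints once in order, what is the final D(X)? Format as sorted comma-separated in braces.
Constraint 1 (X < U) on D(X)={3,4,9} D(U)={3,4,5,6,7,9}: X {3,4,9}->{3,4}; U {3,4,5,6,7,9}->{4,5,6,7,9}
Constraint 2 (W != U) on D(W)={4,6,7} D(U)={4,5,6,7,9}: no change
Constraint 3 (X + Z = W) on D(X)={3,4} D(Z)={3,6,8,9} D(W)={4,6,7}: Z {3,6,8,9}->{3}; W {4,6,7}->{6,7}
So after all 3 constraints: D(X) = {3,4}

Answer: {3,4}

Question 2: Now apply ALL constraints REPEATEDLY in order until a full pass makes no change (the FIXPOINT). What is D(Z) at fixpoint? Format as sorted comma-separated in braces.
pass 0 (initial): D(Z)={3,6,8,9}
pass 1: U {3,4,5,6,7,9}->{4,5,6,7,9}; W {4,6,7}->{6,7}; X {3,4,9}->{3,4}; Z {3,6,8,9}->{3}
pass 2: no change
Fixpoint after 2 passes: D(Z) = {3}

Answer: {3}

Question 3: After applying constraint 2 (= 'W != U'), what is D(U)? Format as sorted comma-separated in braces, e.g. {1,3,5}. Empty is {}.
Answer: {4,5,6,7,9}

Derivation:
Constraint 1 (X < U) on D(X)={3,4,9} D(U)={3,4,5,6,7,9}: X {3,4,9}->{3,4}; U {3,4,5,6,7,9}->{4,5,6,7,9}
Constraint 2 (W != U) on D(W)={4,6,7} D(U)={4,5,6,7,9}: no change
So after constraint 2: D(U) = {4,5,6,7,9}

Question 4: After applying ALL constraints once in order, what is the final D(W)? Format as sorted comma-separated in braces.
Answer: {6,7}

Derivation:
Constraint 1 (X < U) on D(X)={3,4,9} D(U)={3,4,5,6,7,9}: X {3,4,9}->{3,4}; U {3,4,5,6,7,9}->{4,5,6,7,9}
Constraint 2 (W != U) on D(W)={4,6,7} D(U)={4,5,6,7,9}: no change
Constraint 3 (X + Z = W) on D(X)={3,4} D(Z)={3,6,8,9} D(W)={4,6,7}: Z {3,6,8,9}->{3}; W {4,6,7}->{6,7}
So after all 3 constraints: D(W) = {6,7}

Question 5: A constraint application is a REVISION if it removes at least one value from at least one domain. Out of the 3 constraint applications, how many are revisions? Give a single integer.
Constraint 1 (X < U) on D(X)={3,4,9} D(U)={3,4,5,6,7,9}: X {3,4,9}->{3,4}; U {3,4,5,6,7,9}->{4,5,6,7,9} => REVISION
Constraint 2 (W != U) on D(W)={4,6,7} D(U)={4,5,6,7,9}: no change => not a revision
Constraint 3 (X + Z = W) on D(X)={3,4} D(Z)={3,6,8,9} D(W)={4,6,7}: Z {3,6,8,9}->{3}; W {4,6,7}->{6,7} => REVISION
Total revisions = 2

Answer: 2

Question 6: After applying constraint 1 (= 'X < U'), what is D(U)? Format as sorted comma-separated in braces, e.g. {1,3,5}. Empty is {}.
Constraint 1 (X < U) on D(X)={3,4,9} D(U)={3,4,5,6,7,9}: X {3,4,9}->{3,4}; U {3,4,5,6,7,9}->{4,5,6,7,9}
So after constraint 1: D(U) = {4,5,6,7,9}

Answer: {4,5,6,7,9}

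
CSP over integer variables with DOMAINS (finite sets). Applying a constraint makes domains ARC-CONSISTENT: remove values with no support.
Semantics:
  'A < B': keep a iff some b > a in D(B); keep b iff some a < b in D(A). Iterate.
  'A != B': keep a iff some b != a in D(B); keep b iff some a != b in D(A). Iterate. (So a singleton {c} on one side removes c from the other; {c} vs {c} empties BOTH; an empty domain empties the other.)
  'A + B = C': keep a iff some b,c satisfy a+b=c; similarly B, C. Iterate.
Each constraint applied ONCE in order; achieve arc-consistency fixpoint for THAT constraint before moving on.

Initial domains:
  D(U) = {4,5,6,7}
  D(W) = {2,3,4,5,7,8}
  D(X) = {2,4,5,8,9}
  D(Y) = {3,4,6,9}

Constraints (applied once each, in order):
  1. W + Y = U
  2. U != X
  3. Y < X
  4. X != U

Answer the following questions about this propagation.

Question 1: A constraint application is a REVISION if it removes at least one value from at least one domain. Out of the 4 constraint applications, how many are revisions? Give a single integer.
Constraint 1 (W + Y = U) on D(W)={2,3,4,5,7,8} D(Y)={3,4,6,9} D(U)={4,5,6,7}: W {2,3,4,5,7,8}->{2,3,4}; Y {3,4,6,9}->{3,4}; U {4,5,6,7}->{5,6,7} => REVISION
Constraint 2 (U != X) on D(U)={5,6,7} D(X)={2,4,5,8,9}: no change => not a revision
Constraint 3 (Y < X) on D(Y)={3,4} D(X)={2,4,5,8,9}: X {2,4,5,8,9}->{4,5,8,9} => REVISION
Constraint 4 (X != U) on D(X)={4,5,8,9} D(U)={5,6,7}: no change => not a revision
Total revisions = 2

Answer: 2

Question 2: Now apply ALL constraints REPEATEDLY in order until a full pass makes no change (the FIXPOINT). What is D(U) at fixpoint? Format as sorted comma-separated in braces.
pass 0 (initial): D(U)={4,5,6,7}
pass 1: U {4,5,6,7}->{5,6,7}; W {2,3,4,5,7,8}->{2,3,4}; X {2,4,5,8,9}->{4,5,8,9}; Y {3,4,6,9}->{3,4}
pass 2: no change
Fixpoint after 2 passes: D(U) = {5,6,7}

Answer: {5,6,7}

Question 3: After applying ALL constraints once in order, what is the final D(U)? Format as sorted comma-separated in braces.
Constraint 1 (W + Y = U) on D(W)={2,3,4,5,7,8} D(Y)={3,4,6,9} D(U)={4,5,6,7}: W {2,3,4,5,7,8}->{2,3,4}; Y {3,4,6,9}->{3,4}; U {4,5,6,7}->{5,6,7}
Constraint 2 (U != X) on D(U)={5,6,7} D(X)={2,4,5,8,9}: no change
Constraint 3 (Y < X) on D(Y)={3,4} D(X)={2,4,5,8,9}: X {2,4,5,8,9}->{4,5,8,9}
Constraint 4 (X != U) on D(X)={4,5,8,9} D(U)={5,6,7}: no change
So after all 4 constraints: D(U) = {5,6,7}

Answer: {5,6,7}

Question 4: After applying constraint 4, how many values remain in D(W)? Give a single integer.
Constraint 1 (W + Y = U) on D(W)={2,3,4,5,7,8} D(Y)={3,4,6,9} D(U)={4,5,6,7}: W {2,3,4,5,7,8}->{2,3,4}; Y {3,4,6,9}->{3,4}; U {4,5,6,7}->{5,6,7}
Constraint 2 (U != X) on D(U)={5,6,7} D(X)={2,4,5,8,9}: no change
Constraint 3 (Y < X) on D(Y)={3,4} D(X)={2,4,5,8,9}: X {2,4,5,8,9}->{4,5,8,9}
Constraint 4 (X != U) on D(X)={4,5,8,9} D(U)={5,6,7}: no change
So after constraint 4: D(W)={2,3,4}, size = 3

Answer: 3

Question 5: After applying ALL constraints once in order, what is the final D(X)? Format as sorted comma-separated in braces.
Answer: {4,5,8,9}

Derivation:
Constraint 1 (W + Y = U) on D(W)={2,3,4,5,7,8} D(Y)={3,4,6,9} D(U)={4,5,6,7}: W {2,3,4,5,7,8}->{2,3,4}; Y {3,4,6,9}->{3,4}; U {4,5,6,7}->{5,6,7}
Constraint 2 (U != X) on D(U)={5,6,7} D(X)={2,4,5,8,9}: no change
Constraint 3 (Y < X) on D(Y)={3,4} D(X)={2,4,5,8,9}: X {2,4,5,8,9}->{4,5,8,9}
Constraint 4 (X != U) on D(X)={4,5,8,9} D(U)={5,6,7}: no change
So after all 4 constraints: D(X) = {4,5,8,9}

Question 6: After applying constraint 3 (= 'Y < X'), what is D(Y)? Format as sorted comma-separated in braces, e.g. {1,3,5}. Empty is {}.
Constraint 1 (W + Y = U) on D(W)={2,3,4,5,7,8} D(Y)={3,4,6,9} D(U)={4,5,6,7}: W {2,3,4,5,7,8}->{2,3,4}; Y {3,4,6,9}->{3,4}; U {4,5,6,7}->{5,6,7}
Constraint 2 (U != X) on D(U)={5,6,7} D(X)={2,4,5,8,9}: no change
Constraint 3 (Y < X) on D(Y)={3,4} D(X)={2,4,5,8,9}: X {2,4,5,8,9}->{4,5,8,9}
So after constraint 3: D(Y) = {3,4}

Answer: {3,4}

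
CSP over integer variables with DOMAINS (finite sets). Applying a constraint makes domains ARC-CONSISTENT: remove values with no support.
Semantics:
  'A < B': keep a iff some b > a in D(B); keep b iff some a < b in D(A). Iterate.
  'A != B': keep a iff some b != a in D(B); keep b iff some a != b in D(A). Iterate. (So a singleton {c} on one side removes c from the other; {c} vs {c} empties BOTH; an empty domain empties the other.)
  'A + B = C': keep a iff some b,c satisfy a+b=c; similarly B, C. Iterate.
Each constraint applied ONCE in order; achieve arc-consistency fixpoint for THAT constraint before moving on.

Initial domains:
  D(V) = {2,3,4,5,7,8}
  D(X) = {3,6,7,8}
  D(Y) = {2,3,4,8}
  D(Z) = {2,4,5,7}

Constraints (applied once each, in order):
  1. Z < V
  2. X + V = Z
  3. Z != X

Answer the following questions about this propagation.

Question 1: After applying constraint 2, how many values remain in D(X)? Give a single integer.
Constraint 1 (Z < V) on D(Z)={2,4,5,7} D(V)={2,3,4,5,7,8}: V {2,3,4,5,7,8}->{3,4,5,7,8}
Constraint 2 (X + V = Z) on D(X)={3,6,7,8} D(V)={3,4,5,7,8} D(Z)={2,4,5,7}: X {3,6,7,8}->{3}; V {3,4,5,7,8}->{4}; Z {2,4,5,7}->{7}
So after constraint 2: D(X)={3}, size = 1

Answer: 1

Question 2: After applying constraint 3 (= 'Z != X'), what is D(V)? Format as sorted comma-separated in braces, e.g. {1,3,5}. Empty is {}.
Answer: {4}

Derivation:
Constraint 1 (Z < V) on D(Z)={2,4,5,7} D(V)={2,3,4,5,7,8}: V {2,3,4,5,7,8}->{3,4,5,7,8}
Constraint 2 (X + V = Z) on D(X)={3,6,7,8} D(V)={3,4,5,7,8} D(Z)={2,4,5,7}: X {3,6,7,8}->{3}; V {3,4,5,7,8}->{4}; Z {2,4,5,7}->{7}
Constraint 3 (Z != X) on D(Z)={7} D(X)={3}: no change
So after constraint 3: D(V) = {4}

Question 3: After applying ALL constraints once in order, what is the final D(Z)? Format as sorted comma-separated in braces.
Constraint 1 (Z < V) on D(Z)={2,4,5,7} D(V)={2,3,4,5,7,8}: V {2,3,4,5,7,8}->{3,4,5,7,8}
Constraint 2 (X + V = Z) on D(X)={3,6,7,8} D(V)={3,4,5,7,8} D(Z)={2,4,5,7}: X {3,6,7,8}->{3}; V {3,4,5,7,8}->{4}; Z {2,4,5,7}->{7}
Constraint 3 (Z != X) on D(Z)={7} D(X)={3}: no change
So after all 3 constraints: D(Z) = {7}

Answer: {7}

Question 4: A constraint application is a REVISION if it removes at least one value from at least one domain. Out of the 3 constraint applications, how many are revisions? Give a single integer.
Answer: 2

Derivation:
Constraint 1 (Z < V) on D(Z)={2,4,5,7} D(V)={2,3,4,5,7,8}: V {2,3,4,5,7,8}->{3,4,5,7,8} => REVISION
Constraint 2 (X + V = Z) on D(X)={3,6,7,8} D(V)={3,4,5,7,8} D(Z)={2,4,5,7}: X {3,6,7,8}->{3}; V {3,4,5,7,8}->{4}; Z {2,4,5,7}->{7} => REVISION
Constraint 3 (Z != X) on D(Z)={7} D(X)={3}: no change => not a revision
Total revisions = 2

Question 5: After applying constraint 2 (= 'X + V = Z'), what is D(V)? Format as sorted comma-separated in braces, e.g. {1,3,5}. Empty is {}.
Answer: {4}

Derivation:
Constraint 1 (Z < V) on D(Z)={2,4,5,7} D(V)={2,3,4,5,7,8}: V {2,3,4,5,7,8}->{3,4,5,7,8}
Constraint 2 (X + V = Z) on D(X)={3,6,7,8} D(V)={3,4,5,7,8} D(Z)={2,4,5,7}: X {3,6,7,8}->{3}; V {3,4,5,7,8}->{4}; Z {2,4,5,7}->{7}
So after constraint 2: D(V) = {4}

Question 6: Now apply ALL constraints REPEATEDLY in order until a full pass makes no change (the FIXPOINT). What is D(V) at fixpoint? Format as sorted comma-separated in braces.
pass 0 (initial): D(V)={2,3,4,5,7,8}
pass 1: V {2,3,4,5,7,8}->{4}; X {3,6,7,8}->{3}; Z {2,4,5,7}->{7}
pass 2: V {4}->{}; X {3}->{}; Z {7}->{}
pass 3: no change
Fixpoint after 3 passes: D(V) = {}

Answer: {}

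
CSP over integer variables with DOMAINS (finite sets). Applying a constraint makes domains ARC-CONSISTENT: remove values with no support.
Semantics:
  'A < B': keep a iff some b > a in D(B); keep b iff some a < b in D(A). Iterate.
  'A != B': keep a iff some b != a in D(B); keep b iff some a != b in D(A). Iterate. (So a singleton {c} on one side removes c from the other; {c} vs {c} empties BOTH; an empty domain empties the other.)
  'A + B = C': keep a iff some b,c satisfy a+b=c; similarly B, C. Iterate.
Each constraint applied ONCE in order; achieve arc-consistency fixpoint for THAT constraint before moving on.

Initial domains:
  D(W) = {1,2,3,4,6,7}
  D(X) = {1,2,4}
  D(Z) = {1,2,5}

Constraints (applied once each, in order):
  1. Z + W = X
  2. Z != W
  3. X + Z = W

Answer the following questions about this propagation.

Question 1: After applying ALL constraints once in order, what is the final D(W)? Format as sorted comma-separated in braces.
Constraint 1 (Z + W = X) on D(Z)={1,2,5} D(W)={1,2,3,4,6,7} D(X)={1,2,4}: Z {1,2,5}->{1,2}; W {1,2,3,4,6,7}->{1,2,3}; X {1,2,4}->{2,4}
Constraint 2 (Z != W) on D(Z)={1,2} D(W)={1,2,3}: no change
Constraint 3 (X + Z = W) on D(X)={2,4} D(Z)={1,2} D(W)={1,2,3}: X {2,4}->{2}; Z {1,2}->{1}; W {1,2,3}->{3}
So after all 3 constraints: D(W) = {3}

Answer: {3}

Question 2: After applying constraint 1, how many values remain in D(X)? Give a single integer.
Constraint 1 (Z + W = X) on D(Z)={1,2,5} D(W)={1,2,3,4,6,7} D(X)={1,2,4}: Z {1,2,5}->{1,2}; W {1,2,3,4,6,7}->{1,2,3}; X {1,2,4}->{2,4}
So after constraint 1: D(X)={2,4}, size = 2

Answer: 2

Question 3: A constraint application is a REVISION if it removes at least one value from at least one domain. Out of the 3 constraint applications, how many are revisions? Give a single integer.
Answer: 2

Derivation:
Constraint 1 (Z + W = X) on D(Z)={1,2,5} D(W)={1,2,3,4,6,7} D(X)={1,2,4}: Z {1,2,5}->{1,2}; W {1,2,3,4,6,7}->{1,2,3}; X {1,2,4}->{2,4} => REVISION
Constraint 2 (Z != W) on D(Z)={1,2} D(W)={1,2,3}: no change => not a revision
Constraint 3 (X + Z = W) on D(X)={2,4} D(Z)={1,2} D(W)={1,2,3}: X {2,4}->{2}; Z {1,2}->{1}; W {1,2,3}->{3} => REVISION
Total revisions = 2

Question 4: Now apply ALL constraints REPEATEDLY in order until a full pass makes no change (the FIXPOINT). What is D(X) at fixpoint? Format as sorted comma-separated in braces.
Answer: {}

Derivation:
pass 0 (initial): D(X)={1,2,4}
pass 1: W {1,2,3,4,6,7}->{3}; X {1,2,4}->{2}; Z {1,2,5}->{1}
pass 2: W {3}->{}; X {2}->{}; Z {1}->{}
pass 3: no change
Fixpoint after 3 passes: D(X) = {}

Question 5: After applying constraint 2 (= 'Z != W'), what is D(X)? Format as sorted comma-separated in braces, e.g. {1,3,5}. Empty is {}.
Constraint 1 (Z + W = X) on D(Z)={1,2,5} D(W)={1,2,3,4,6,7} D(X)={1,2,4}: Z {1,2,5}->{1,2}; W {1,2,3,4,6,7}->{1,2,3}; X {1,2,4}->{2,4}
Constraint 2 (Z != W) on D(Z)={1,2} D(W)={1,2,3}: no change
So after constraint 2: D(X) = {2,4}

Answer: {2,4}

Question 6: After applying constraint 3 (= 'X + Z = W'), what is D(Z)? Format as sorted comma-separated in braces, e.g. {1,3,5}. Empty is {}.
Answer: {1}

Derivation:
Constraint 1 (Z + W = X) on D(Z)={1,2,5} D(W)={1,2,3,4,6,7} D(X)={1,2,4}: Z {1,2,5}->{1,2}; W {1,2,3,4,6,7}->{1,2,3}; X {1,2,4}->{2,4}
Constraint 2 (Z != W) on D(Z)={1,2} D(W)={1,2,3}: no change
Constraint 3 (X + Z = W) on D(X)={2,4} D(Z)={1,2} D(W)={1,2,3}: X {2,4}->{2}; Z {1,2}->{1}; W {1,2,3}->{3}
So after constraint 3: D(Z) = {1}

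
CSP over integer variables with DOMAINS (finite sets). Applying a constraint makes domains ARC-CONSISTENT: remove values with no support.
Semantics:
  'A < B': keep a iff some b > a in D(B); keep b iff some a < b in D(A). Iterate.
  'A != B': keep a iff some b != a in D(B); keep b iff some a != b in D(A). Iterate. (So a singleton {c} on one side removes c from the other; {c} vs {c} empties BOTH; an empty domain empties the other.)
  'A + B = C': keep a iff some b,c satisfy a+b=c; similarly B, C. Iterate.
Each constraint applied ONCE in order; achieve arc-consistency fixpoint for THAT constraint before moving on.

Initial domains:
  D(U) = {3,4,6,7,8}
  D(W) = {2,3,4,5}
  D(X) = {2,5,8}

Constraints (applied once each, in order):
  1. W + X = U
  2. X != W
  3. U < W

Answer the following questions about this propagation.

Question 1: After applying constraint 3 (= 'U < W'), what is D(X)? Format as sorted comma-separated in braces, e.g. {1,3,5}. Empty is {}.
Answer: {2,5}

Derivation:
Constraint 1 (W + X = U) on D(W)={2,3,4,5} D(X)={2,5,8} D(U)={3,4,6,7,8}: X {2,5,8}->{2,5}; U {3,4,6,7,8}->{4,6,7,8}
Constraint 2 (X != W) on D(X)={2,5} D(W)={2,3,4,5}: no change
Constraint 3 (U < W) on D(U)={4,6,7,8} D(W)={2,3,4,5}: U {4,6,7,8}->{4}; W {2,3,4,5}->{5}
So after constraint 3: D(X) = {2,5}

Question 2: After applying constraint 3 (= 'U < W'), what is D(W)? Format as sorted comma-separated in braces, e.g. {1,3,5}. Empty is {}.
Constraint 1 (W + X = U) on D(W)={2,3,4,5} D(X)={2,5,8} D(U)={3,4,6,7,8}: X {2,5,8}->{2,5}; U {3,4,6,7,8}->{4,6,7,8}
Constraint 2 (X != W) on D(X)={2,5} D(W)={2,3,4,5}: no change
Constraint 3 (U < W) on D(U)={4,6,7,8} D(W)={2,3,4,5}: U {4,6,7,8}->{4}; W {2,3,4,5}->{5}
So after constraint 3: D(W) = {5}

Answer: {5}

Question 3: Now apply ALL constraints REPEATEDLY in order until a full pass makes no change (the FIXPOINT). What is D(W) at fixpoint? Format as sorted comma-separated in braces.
pass 0 (initial): D(W)={2,3,4,5}
pass 1: U {3,4,6,7,8}->{4}; W {2,3,4,5}->{5}; X {2,5,8}->{2,5}
pass 2: U {4}->{}; W {5}->{}; X {2,5}->{}
pass 3: no change
Fixpoint after 3 passes: D(W) = {}

Answer: {}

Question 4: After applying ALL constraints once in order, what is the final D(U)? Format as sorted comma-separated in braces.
Constraint 1 (W + X = U) on D(W)={2,3,4,5} D(X)={2,5,8} D(U)={3,4,6,7,8}: X {2,5,8}->{2,5}; U {3,4,6,7,8}->{4,6,7,8}
Constraint 2 (X != W) on D(X)={2,5} D(W)={2,3,4,5}: no change
Constraint 3 (U < W) on D(U)={4,6,7,8} D(W)={2,3,4,5}: U {4,6,7,8}->{4}; W {2,3,4,5}->{5}
So after all 3 constraints: D(U) = {4}

Answer: {4}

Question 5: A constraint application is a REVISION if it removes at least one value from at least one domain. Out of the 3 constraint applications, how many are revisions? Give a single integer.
Constraint 1 (W + X = U) on D(W)={2,3,4,5} D(X)={2,5,8} D(U)={3,4,6,7,8}: X {2,5,8}->{2,5}; U {3,4,6,7,8}->{4,6,7,8} => REVISION
Constraint 2 (X != W) on D(X)={2,5} D(W)={2,3,4,5}: no change => not a revision
Constraint 3 (U < W) on D(U)={4,6,7,8} D(W)={2,3,4,5}: U {4,6,7,8}->{4}; W {2,3,4,5}->{5} => REVISION
Total revisions = 2

Answer: 2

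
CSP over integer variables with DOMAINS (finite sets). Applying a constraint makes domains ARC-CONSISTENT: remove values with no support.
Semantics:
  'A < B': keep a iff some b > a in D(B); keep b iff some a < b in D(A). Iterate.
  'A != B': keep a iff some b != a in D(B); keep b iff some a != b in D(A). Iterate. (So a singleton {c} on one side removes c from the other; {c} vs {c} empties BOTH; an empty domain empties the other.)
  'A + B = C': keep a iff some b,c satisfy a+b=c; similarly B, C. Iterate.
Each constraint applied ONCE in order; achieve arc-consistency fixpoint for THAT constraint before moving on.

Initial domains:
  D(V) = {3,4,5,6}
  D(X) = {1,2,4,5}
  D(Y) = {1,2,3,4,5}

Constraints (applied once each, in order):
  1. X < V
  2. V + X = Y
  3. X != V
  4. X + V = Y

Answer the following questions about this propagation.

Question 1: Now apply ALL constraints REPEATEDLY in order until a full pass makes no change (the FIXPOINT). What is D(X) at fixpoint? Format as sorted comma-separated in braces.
Answer: {1,2}

Derivation:
pass 0 (initial): D(X)={1,2,4,5}
pass 1: V {3,4,5,6}->{3,4}; X {1,2,4,5}->{1,2}; Y {1,2,3,4,5}->{4,5}
pass 2: no change
Fixpoint after 2 passes: D(X) = {1,2}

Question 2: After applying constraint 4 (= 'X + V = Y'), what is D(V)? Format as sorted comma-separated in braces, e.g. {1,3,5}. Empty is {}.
Answer: {3,4}

Derivation:
Constraint 1 (X < V) on D(X)={1,2,4,5} D(V)={3,4,5,6}: no change
Constraint 2 (V + X = Y) on D(V)={3,4,5,6} D(X)={1,2,4,5} D(Y)={1,2,3,4,5}: V {3,4,5,6}->{3,4}; X {1,2,4,5}->{1,2}; Y {1,2,3,4,5}->{4,5}
Constraint 3 (X != V) on D(X)={1,2} D(V)={3,4}: no change
Constraint 4 (X + V = Y) on D(X)={1,2} D(V)={3,4} D(Y)={4,5}: no change
So after constraint 4: D(V) = {3,4}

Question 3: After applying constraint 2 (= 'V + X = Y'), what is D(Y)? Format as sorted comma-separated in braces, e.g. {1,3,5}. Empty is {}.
Constraint 1 (X < V) on D(X)={1,2,4,5} D(V)={3,4,5,6}: no change
Constraint 2 (V + X = Y) on D(V)={3,4,5,6} D(X)={1,2,4,5} D(Y)={1,2,3,4,5}: V {3,4,5,6}->{3,4}; X {1,2,4,5}->{1,2}; Y {1,2,3,4,5}->{4,5}
So after constraint 2: D(Y) = {4,5}

Answer: {4,5}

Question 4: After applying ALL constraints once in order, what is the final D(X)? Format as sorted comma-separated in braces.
Constraint 1 (X < V) on D(X)={1,2,4,5} D(V)={3,4,5,6}: no change
Constraint 2 (V + X = Y) on D(V)={3,4,5,6} D(X)={1,2,4,5} D(Y)={1,2,3,4,5}: V {3,4,5,6}->{3,4}; X {1,2,4,5}->{1,2}; Y {1,2,3,4,5}->{4,5}
Constraint 3 (X != V) on D(X)={1,2} D(V)={3,4}: no change
Constraint 4 (X + V = Y) on D(X)={1,2} D(V)={3,4} D(Y)={4,5}: no change
So after all 4 constraints: D(X) = {1,2}

Answer: {1,2}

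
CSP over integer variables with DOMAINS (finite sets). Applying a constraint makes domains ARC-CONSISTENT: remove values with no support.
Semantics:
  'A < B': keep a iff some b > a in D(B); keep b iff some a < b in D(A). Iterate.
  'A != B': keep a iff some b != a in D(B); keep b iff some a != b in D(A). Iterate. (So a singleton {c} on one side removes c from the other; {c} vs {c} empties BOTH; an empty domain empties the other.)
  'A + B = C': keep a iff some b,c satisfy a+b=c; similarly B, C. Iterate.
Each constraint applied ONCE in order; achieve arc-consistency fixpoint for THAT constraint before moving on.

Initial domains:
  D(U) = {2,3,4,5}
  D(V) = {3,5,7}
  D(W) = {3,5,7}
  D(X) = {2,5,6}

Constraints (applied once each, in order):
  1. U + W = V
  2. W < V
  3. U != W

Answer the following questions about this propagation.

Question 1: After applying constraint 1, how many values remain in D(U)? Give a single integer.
Constraint 1 (U + W = V) on D(U)={2,3,4,5} D(W)={3,5,7} D(V)={3,5,7}: U {2,3,4,5}->{2,4}; W {3,5,7}->{3,5}; V {3,5,7}->{5,7}
So after constraint 1: D(U)={2,4}, size = 2

Answer: 2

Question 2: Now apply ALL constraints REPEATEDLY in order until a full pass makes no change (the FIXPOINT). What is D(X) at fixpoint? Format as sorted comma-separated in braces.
pass 0 (initial): D(X)={2,5,6}
pass 1: U {2,3,4,5}->{2,4}; V {3,5,7}->{5,7}; W {3,5,7}->{3,5}
pass 2: no change
Fixpoint after 2 passes: D(X) = {2,5,6}

Answer: {2,5,6}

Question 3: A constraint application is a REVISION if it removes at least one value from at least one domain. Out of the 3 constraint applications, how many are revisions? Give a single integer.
Answer: 1

Derivation:
Constraint 1 (U + W = V) on D(U)={2,3,4,5} D(W)={3,5,7} D(V)={3,5,7}: U {2,3,4,5}->{2,4}; W {3,5,7}->{3,5}; V {3,5,7}->{5,7} => REVISION
Constraint 2 (W < V) on D(W)={3,5} D(V)={5,7}: no change => not a revision
Constraint 3 (U != W) on D(U)={2,4} D(W)={3,5}: no change => not a revision
Total revisions = 1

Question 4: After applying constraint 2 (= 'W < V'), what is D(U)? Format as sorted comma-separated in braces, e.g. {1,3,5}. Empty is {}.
Constraint 1 (U + W = V) on D(U)={2,3,4,5} D(W)={3,5,7} D(V)={3,5,7}: U {2,3,4,5}->{2,4}; W {3,5,7}->{3,5}; V {3,5,7}->{5,7}
Constraint 2 (W < V) on D(W)={3,5} D(V)={5,7}: no change
So after constraint 2: D(U) = {2,4}

Answer: {2,4}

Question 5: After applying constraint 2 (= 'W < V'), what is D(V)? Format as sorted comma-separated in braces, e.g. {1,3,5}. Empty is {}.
Answer: {5,7}

Derivation:
Constraint 1 (U + W = V) on D(U)={2,3,4,5} D(W)={3,5,7} D(V)={3,5,7}: U {2,3,4,5}->{2,4}; W {3,5,7}->{3,5}; V {3,5,7}->{5,7}
Constraint 2 (W < V) on D(W)={3,5} D(V)={5,7}: no change
So after constraint 2: D(V) = {5,7}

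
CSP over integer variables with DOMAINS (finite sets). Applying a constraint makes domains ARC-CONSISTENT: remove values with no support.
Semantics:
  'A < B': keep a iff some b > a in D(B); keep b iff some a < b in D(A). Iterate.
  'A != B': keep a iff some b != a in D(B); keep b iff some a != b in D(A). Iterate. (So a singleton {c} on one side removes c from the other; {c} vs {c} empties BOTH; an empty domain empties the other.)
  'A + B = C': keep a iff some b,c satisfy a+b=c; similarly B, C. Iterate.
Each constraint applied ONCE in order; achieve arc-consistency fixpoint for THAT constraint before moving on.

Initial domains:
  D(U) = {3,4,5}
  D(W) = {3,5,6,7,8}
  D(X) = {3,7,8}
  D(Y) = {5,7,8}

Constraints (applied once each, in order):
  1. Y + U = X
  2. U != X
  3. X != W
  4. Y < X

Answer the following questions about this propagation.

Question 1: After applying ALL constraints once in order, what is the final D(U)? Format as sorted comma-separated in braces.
Answer: {3}

Derivation:
Constraint 1 (Y + U = X) on D(Y)={5,7,8} D(U)={3,4,5} D(X)={3,7,8}: Y {5,7,8}->{5}; U {3,4,5}->{3}; X {3,7,8}->{8}
Constraint 2 (U != X) on D(U)={3} D(X)={8}: no change
Constraint 3 (X != W) on D(X)={8} D(W)={3,5,6,7,8}: W {3,5,6,7,8}->{3,5,6,7}
Constraint 4 (Y < X) on D(Y)={5} D(X)={8}: no change
So after all 4 constraints: D(U) = {3}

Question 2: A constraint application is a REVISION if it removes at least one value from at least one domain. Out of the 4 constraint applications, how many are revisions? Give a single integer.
Constraint 1 (Y + U = X) on D(Y)={5,7,8} D(U)={3,4,5} D(X)={3,7,8}: Y {5,7,8}->{5}; U {3,4,5}->{3}; X {3,7,8}->{8} => REVISION
Constraint 2 (U != X) on D(U)={3} D(X)={8}: no change => not a revision
Constraint 3 (X != W) on D(X)={8} D(W)={3,5,6,7,8}: W {3,5,6,7,8}->{3,5,6,7} => REVISION
Constraint 4 (Y < X) on D(Y)={5} D(X)={8}: no change => not a revision
Total revisions = 2

Answer: 2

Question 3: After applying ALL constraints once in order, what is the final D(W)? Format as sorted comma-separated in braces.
Answer: {3,5,6,7}

Derivation:
Constraint 1 (Y + U = X) on D(Y)={5,7,8} D(U)={3,4,5} D(X)={3,7,8}: Y {5,7,8}->{5}; U {3,4,5}->{3}; X {3,7,8}->{8}
Constraint 2 (U != X) on D(U)={3} D(X)={8}: no change
Constraint 3 (X != W) on D(X)={8} D(W)={3,5,6,7,8}: W {3,5,6,7,8}->{3,5,6,7}
Constraint 4 (Y < X) on D(Y)={5} D(X)={8}: no change
So after all 4 constraints: D(W) = {3,5,6,7}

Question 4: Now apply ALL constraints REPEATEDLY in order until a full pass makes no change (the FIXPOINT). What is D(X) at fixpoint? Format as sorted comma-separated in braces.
Answer: {8}

Derivation:
pass 0 (initial): D(X)={3,7,8}
pass 1: U {3,4,5}->{3}; W {3,5,6,7,8}->{3,5,6,7}; X {3,7,8}->{8}; Y {5,7,8}->{5}
pass 2: no change
Fixpoint after 2 passes: D(X) = {8}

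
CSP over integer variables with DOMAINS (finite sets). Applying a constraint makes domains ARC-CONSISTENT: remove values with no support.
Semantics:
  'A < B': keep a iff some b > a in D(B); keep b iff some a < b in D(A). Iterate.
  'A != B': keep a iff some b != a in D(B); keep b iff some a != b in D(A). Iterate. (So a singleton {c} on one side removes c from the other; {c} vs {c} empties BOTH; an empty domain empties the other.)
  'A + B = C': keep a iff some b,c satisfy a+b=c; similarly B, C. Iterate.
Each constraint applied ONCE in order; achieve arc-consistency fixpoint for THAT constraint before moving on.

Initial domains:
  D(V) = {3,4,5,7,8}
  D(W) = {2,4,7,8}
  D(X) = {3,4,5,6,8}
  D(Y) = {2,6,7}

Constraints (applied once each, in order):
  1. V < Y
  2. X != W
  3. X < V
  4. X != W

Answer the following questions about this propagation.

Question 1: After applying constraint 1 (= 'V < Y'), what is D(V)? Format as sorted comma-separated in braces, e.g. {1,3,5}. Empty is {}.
Answer: {3,4,5}

Derivation:
Constraint 1 (V < Y) on D(V)={3,4,5,7,8} D(Y)={2,6,7}: V {3,4,5,7,8}->{3,4,5}; Y {2,6,7}->{6,7}
So after constraint 1: D(V) = {3,4,5}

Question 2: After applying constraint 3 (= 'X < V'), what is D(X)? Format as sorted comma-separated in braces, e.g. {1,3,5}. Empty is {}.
Constraint 1 (V < Y) on D(V)={3,4,5,7,8} D(Y)={2,6,7}: V {3,4,5,7,8}->{3,4,5}; Y {2,6,7}->{6,7}
Constraint 2 (X != W) on D(X)={3,4,5,6,8} D(W)={2,4,7,8}: no change
Constraint 3 (X < V) on D(X)={3,4,5,6,8} D(V)={3,4,5}: X {3,4,5,6,8}->{3,4}; V {3,4,5}->{4,5}
So after constraint 3: D(X) = {3,4}

Answer: {3,4}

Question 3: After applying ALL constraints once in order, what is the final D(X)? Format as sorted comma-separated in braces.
Answer: {3,4}

Derivation:
Constraint 1 (V < Y) on D(V)={3,4,5,7,8} D(Y)={2,6,7}: V {3,4,5,7,8}->{3,4,5}; Y {2,6,7}->{6,7}
Constraint 2 (X != W) on D(X)={3,4,5,6,8} D(W)={2,4,7,8}: no change
Constraint 3 (X < V) on D(X)={3,4,5,6,8} D(V)={3,4,5}: X {3,4,5,6,8}->{3,4}; V {3,4,5}->{4,5}
Constraint 4 (X != W) on D(X)={3,4} D(W)={2,4,7,8}: no change
So after all 4 constraints: D(X) = {3,4}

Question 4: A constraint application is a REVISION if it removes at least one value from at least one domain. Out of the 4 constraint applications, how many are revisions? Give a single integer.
Constraint 1 (V < Y) on D(V)={3,4,5,7,8} D(Y)={2,6,7}: V {3,4,5,7,8}->{3,4,5}; Y {2,6,7}->{6,7} => REVISION
Constraint 2 (X != W) on D(X)={3,4,5,6,8} D(W)={2,4,7,8}: no change => not a revision
Constraint 3 (X < V) on D(X)={3,4,5,6,8} D(V)={3,4,5}: X {3,4,5,6,8}->{3,4}; V {3,4,5}->{4,5} => REVISION
Constraint 4 (X != W) on D(X)={3,4} D(W)={2,4,7,8}: no change => not a revision
Total revisions = 2

Answer: 2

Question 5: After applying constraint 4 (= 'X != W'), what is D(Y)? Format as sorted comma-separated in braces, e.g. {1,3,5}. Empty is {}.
Constraint 1 (V < Y) on D(V)={3,4,5,7,8} D(Y)={2,6,7}: V {3,4,5,7,8}->{3,4,5}; Y {2,6,7}->{6,7}
Constraint 2 (X != W) on D(X)={3,4,5,6,8} D(W)={2,4,7,8}: no change
Constraint 3 (X < V) on D(X)={3,4,5,6,8} D(V)={3,4,5}: X {3,4,5,6,8}->{3,4}; V {3,4,5}->{4,5}
Constraint 4 (X != W) on D(X)={3,4} D(W)={2,4,7,8}: no change
So after constraint 4: D(Y) = {6,7}

Answer: {6,7}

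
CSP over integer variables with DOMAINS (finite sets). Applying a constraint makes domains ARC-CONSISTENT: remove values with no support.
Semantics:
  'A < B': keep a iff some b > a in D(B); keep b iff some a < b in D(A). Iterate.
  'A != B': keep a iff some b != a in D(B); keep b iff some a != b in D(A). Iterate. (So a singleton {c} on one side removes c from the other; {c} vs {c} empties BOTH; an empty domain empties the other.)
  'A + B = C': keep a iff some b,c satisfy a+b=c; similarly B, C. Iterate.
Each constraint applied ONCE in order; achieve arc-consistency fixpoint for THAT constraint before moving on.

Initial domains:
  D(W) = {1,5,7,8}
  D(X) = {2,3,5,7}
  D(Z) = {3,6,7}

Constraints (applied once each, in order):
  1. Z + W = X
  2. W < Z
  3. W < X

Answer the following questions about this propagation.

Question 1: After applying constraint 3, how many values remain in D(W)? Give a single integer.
Answer: 1

Derivation:
Constraint 1 (Z + W = X) on D(Z)={3,6,7} D(W)={1,5,7,8} D(X)={2,3,5,7}: Z {3,6,7}->{6}; W {1,5,7,8}->{1}; X {2,3,5,7}->{7}
Constraint 2 (W < Z) on D(W)={1} D(Z)={6}: no change
Constraint 3 (W < X) on D(W)={1} D(X)={7}: no change
So after constraint 3: D(W)={1}, size = 1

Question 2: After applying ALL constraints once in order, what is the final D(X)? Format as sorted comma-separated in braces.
Constraint 1 (Z + W = X) on D(Z)={3,6,7} D(W)={1,5,7,8} D(X)={2,3,5,7}: Z {3,6,7}->{6}; W {1,5,7,8}->{1}; X {2,3,5,7}->{7}
Constraint 2 (W < Z) on D(W)={1} D(Z)={6}: no change
Constraint 3 (W < X) on D(W)={1} D(X)={7}: no change
So after all 3 constraints: D(X) = {7}

Answer: {7}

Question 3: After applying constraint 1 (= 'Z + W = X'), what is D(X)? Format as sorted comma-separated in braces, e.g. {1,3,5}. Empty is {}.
Constraint 1 (Z + W = X) on D(Z)={3,6,7} D(W)={1,5,7,8} D(X)={2,3,5,7}: Z {3,6,7}->{6}; W {1,5,7,8}->{1}; X {2,3,5,7}->{7}
So after constraint 1: D(X) = {7}

Answer: {7}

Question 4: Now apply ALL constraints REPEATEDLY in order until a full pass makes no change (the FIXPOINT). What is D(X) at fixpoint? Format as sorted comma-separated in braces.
pass 0 (initial): D(X)={2,3,5,7}
pass 1: W {1,5,7,8}->{1}; X {2,3,5,7}->{7}; Z {3,6,7}->{6}
pass 2: no change
Fixpoint after 2 passes: D(X) = {7}

Answer: {7}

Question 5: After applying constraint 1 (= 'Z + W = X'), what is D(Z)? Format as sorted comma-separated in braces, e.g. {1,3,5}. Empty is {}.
Answer: {6}

Derivation:
Constraint 1 (Z + W = X) on D(Z)={3,6,7} D(W)={1,5,7,8} D(X)={2,3,5,7}: Z {3,6,7}->{6}; W {1,5,7,8}->{1}; X {2,3,5,7}->{7}
So after constraint 1: D(Z) = {6}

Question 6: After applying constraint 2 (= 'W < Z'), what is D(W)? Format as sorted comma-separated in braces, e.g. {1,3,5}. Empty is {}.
Answer: {1}

Derivation:
Constraint 1 (Z + W = X) on D(Z)={3,6,7} D(W)={1,5,7,8} D(X)={2,3,5,7}: Z {3,6,7}->{6}; W {1,5,7,8}->{1}; X {2,3,5,7}->{7}
Constraint 2 (W < Z) on D(W)={1} D(Z)={6}: no change
So after constraint 2: D(W) = {1}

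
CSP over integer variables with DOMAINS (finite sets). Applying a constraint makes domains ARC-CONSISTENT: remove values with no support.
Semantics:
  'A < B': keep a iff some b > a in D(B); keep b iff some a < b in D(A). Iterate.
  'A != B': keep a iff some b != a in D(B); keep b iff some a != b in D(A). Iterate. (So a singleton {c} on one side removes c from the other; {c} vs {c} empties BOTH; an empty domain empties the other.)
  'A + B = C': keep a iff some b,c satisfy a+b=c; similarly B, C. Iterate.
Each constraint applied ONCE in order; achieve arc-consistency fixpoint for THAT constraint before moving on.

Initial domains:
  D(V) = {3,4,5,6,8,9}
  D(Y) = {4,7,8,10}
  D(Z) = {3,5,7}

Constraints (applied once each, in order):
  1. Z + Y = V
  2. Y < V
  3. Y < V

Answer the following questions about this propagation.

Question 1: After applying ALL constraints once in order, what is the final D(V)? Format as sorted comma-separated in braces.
Constraint 1 (Z + Y = V) on D(Z)={3,5,7} D(Y)={4,7,8,10} D(V)={3,4,5,6,8,9}: Z {3,5,7}->{5}; Y {4,7,8,10}->{4}; V {3,4,5,6,8,9}->{9}
Constraint 2 (Y < V) on D(Y)={4} D(V)={9}: no change
Constraint 3 (Y < V) on D(Y)={4} D(V)={9}: no change
So after all 3 constraints: D(V) = {9}

Answer: {9}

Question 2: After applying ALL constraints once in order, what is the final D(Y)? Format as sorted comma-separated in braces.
Constraint 1 (Z + Y = V) on D(Z)={3,5,7} D(Y)={4,7,8,10} D(V)={3,4,5,6,8,9}: Z {3,5,7}->{5}; Y {4,7,8,10}->{4}; V {3,4,5,6,8,9}->{9}
Constraint 2 (Y < V) on D(Y)={4} D(V)={9}: no change
Constraint 3 (Y < V) on D(Y)={4} D(V)={9}: no change
So after all 3 constraints: D(Y) = {4}

Answer: {4}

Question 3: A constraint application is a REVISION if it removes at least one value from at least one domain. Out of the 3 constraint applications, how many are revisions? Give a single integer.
Constraint 1 (Z + Y = V) on D(Z)={3,5,7} D(Y)={4,7,8,10} D(V)={3,4,5,6,8,9}: Z {3,5,7}->{5}; Y {4,7,8,10}->{4}; V {3,4,5,6,8,9}->{9} => REVISION
Constraint 2 (Y < V) on D(Y)={4} D(V)={9}: no change => not a revision
Constraint 3 (Y < V) on D(Y)={4} D(V)={9}: no change => not a revision
Total revisions = 1

Answer: 1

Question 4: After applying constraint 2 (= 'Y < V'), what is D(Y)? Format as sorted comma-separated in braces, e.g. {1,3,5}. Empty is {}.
Constraint 1 (Z + Y = V) on D(Z)={3,5,7} D(Y)={4,7,8,10} D(V)={3,4,5,6,8,9}: Z {3,5,7}->{5}; Y {4,7,8,10}->{4}; V {3,4,5,6,8,9}->{9}
Constraint 2 (Y < V) on D(Y)={4} D(V)={9}: no change
So after constraint 2: D(Y) = {4}

Answer: {4}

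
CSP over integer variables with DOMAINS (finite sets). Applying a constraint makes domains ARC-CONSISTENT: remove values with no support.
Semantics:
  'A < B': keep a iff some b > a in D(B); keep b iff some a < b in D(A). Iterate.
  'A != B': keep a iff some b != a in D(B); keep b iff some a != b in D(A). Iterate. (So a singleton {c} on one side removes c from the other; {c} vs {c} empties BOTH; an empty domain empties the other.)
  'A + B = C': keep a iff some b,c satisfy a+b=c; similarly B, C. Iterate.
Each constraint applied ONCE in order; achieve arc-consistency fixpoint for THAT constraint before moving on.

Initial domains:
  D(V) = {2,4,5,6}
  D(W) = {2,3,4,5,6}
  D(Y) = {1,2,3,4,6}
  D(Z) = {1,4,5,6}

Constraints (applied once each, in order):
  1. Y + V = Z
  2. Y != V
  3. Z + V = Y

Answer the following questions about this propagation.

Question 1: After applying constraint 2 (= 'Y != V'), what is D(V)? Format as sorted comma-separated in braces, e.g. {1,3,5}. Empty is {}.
Constraint 1 (Y + V = Z) on D(Y)={1,2,3,4,6} D(V)={2,4,5,6} D(Z)={1,4,5,6}: Y {1,2,3,4,6}->{1,2,3,4}; V {2,4,5,6}->{2,4,5}; Z {1,4,5,6}->{4,5,6}
Constraint 2 (Y != V) on D(Y)={1,2,3,4} D(V)={2,4,5}: no change
So after constraint 2: D(V) = {2,4,5}

Answer: {2,4,5}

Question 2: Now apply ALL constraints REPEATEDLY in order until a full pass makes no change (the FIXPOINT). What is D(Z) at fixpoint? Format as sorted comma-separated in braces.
Answer: {}

Derivation:
pass 0 (initial): D(Z)={1,4,5,6}
pass 1: V {2,4,5,6}->{}; Y {1,2,3,4,6}->{}; Z {1,4,5,6}->{}
pass 2: no change
Fixpoint after 2 passes: D(Z) = {}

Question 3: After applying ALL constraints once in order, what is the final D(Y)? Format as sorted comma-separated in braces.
Answer: {}

Derivation:
Constraint 1 (Y + V = Z) on D(Y)={1,2,3,4,6} D(V)={2,4,5,6} D(Z)={1,4,5,6}: Y {1,2,3,4,6}->{1,2,3,4}; V {2,4,5,6}->{2,4,5}; Z {1,4,5,6}->{4,5,6}
Constraint 2 (Y != V) on D(Y)={1,2,3,4} D(V)={2,4,5}: no change
Constraint 3 (Z + V = Y) on D(Z)={4,5,6} D(V)={2,4,5} D(Y)={1,2,3,4}: Z {4,5,6}->{}; V {2,4,5}->{}; Y {1,2,3,4}->{}
So after all 3 constraints: D(Y) = {}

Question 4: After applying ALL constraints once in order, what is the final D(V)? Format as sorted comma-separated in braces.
Constraint 1 (Y + V = Z) on D(Y)={1,2,3,4,6} D(V)={2,4,5,6} D(Z)={1,4,5,6}: Y {1,2,3,4,6}->{1,2,3,4}; V {2,4,5,6}->{2,4,5}; Z {1,4,5,6}->{4,5,6}
Constraint 2 (Y != V) on D(Y)={1,2,3,4} D(V)={2,4,5}: no change
Constraint 3 (Z + V = Y) on D(Z)={4,5,6} D(V)={2,4,5} D(Y)={1,2,3,4}: Z {4,5,6}->{}; V {2,4,5}->{}; Y {1,2,3,4}->{}
So after all 3 constraints: D(V) = {}

Answer: {}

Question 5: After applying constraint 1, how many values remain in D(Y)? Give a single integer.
Constraint 1 (Y + V = Z) on D(Y)={1,2,3,4,6} D(V)={2,4,5,6} D(Z)={1,4,5,6}: Y {1,2,3,4,6}->{1,2,3,4}; V {2,4,5,6}->{2,4,5}; Z {1,4,5,6}->{4,5,6}
So after constraint 1: D(Y)={1,2,3,4}, size = 4

Answer: 4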